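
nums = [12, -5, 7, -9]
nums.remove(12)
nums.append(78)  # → [-5, 7, -9, 78]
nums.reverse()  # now [78, -9, 7, -5]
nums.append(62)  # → [78, -9, 7, -5, 62]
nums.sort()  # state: [-9, -5, 7, 62, 78]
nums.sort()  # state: [-9, -5, 7, 62, 78]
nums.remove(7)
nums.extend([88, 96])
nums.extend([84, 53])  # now [-9, -5, 62, 78, 88, 96, 84, 53]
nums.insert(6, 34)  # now [-9, -5, 62, 78, 88, 96, 34, 84, 53]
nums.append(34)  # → [-9, -5, 62, 78, 88, 96, 34, 84, 53, 34]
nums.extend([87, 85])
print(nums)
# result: [-9, -5, 62, 78, 88, 96, 34, 84, 53, 34, 87, 85]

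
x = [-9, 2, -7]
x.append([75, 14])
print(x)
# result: [-9, 2, -7, [75, 14]]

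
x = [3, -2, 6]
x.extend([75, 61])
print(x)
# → [3, -2, 6, 75, 61]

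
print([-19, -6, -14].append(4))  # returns None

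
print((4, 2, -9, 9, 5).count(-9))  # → 1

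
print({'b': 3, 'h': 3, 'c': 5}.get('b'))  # 3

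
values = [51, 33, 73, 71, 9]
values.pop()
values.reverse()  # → [71, 73, 33, 51]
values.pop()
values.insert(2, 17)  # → [71, 73, 17, 33]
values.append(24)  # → [71, 73, 17, 33, 24]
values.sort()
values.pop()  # 73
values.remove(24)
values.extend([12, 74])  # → [17, 33, 71, 12, 74]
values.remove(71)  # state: [17, 33, 12, 74]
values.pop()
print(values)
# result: [17, 33, 12]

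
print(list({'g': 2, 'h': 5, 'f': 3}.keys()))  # ['g', 'h', 'f']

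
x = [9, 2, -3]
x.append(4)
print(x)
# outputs [9, 2, -3, 4]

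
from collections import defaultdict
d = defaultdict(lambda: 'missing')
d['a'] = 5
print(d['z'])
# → missing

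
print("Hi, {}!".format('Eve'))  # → Hi, Eve!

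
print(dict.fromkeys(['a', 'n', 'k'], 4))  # {'a': 4, 'n': 4, 'k': 4}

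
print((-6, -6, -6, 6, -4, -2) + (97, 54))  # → (-6, -6, -6, 6, -4, -2, 97, 54)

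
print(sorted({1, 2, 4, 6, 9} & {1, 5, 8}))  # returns [1]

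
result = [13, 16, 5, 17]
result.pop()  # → 17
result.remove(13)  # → [16, 5]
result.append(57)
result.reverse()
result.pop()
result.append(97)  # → [57, 5, 97]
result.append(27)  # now [57, 5, 97, 27]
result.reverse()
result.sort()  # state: [5, 27, 57, 97]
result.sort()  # [5, 27, 57, 97]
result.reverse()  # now [97, 57, 27, 5]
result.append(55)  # [97, 57, 27, 5, 55]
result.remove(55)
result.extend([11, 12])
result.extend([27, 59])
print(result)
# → [97, 57, 27, 5, 11, 12, 27, 59]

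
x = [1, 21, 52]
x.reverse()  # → [52, 21, 1]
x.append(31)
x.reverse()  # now [31, 1, 21, 52]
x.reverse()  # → [52, 21, 1, 31]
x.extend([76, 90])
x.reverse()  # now [90, 76, 31, 1, 21, 52]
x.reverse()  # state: [52, 21, 1, 31, 76, 90]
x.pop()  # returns 90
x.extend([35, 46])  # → [52, 21, 1, 31, 76, 35, 46]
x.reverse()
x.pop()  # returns 52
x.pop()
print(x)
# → [46, 35, 76, 31, 1]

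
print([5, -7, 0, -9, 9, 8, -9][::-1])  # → [-9, 8, 9, -9, 0, -7, 5]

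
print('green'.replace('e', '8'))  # gr88n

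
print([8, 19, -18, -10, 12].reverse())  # None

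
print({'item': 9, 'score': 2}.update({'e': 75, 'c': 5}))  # None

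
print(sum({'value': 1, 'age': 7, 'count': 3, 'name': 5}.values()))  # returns 16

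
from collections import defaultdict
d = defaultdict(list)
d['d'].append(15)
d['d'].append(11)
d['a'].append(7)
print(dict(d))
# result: {'d': [15, 11], 'a': [7]}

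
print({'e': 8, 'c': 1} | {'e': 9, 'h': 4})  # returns {'e': 9, 'c': 1, 'h': 4}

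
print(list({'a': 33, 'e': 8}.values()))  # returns [33, 8]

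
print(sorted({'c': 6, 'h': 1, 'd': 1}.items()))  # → [('c', 6), ('d', 1), ('h', 1)]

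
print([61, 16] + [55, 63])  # [61, 16, 55, 63]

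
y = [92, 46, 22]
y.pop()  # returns 22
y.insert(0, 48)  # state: [48, 92, 46]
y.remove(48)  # [92, 46]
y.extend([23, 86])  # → [92, 46, 23, 86]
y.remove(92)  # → [46, 23, 86]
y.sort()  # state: [23, 46, 86]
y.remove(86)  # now [23, 46]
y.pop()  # 46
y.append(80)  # [23, 80]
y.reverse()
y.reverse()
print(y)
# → [23, 80]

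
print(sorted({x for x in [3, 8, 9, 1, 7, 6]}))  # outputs [1, 3, 6, 7, 8, 9]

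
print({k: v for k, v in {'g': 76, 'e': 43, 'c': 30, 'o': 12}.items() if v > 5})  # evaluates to {'g': 76, 'e': 43, 'c': 30, 'o': 12}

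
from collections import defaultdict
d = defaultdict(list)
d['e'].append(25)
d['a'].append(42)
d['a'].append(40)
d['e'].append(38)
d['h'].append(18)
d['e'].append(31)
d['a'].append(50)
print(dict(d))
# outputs {'e': [25, 38, 31], 'a': [42, 40, 50], 'h': [18]}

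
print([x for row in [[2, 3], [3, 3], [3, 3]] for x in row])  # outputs [2, 3, 3, 3, 3, 3]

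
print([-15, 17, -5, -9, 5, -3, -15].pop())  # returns -15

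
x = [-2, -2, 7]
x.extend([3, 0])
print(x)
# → [-2, -2, 7, 3, 0]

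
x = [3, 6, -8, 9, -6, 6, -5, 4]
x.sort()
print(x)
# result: [-8, -6, -5, 3, 4, 6, 6, 9]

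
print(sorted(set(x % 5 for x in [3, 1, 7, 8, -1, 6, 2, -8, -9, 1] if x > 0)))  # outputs [1, 2, 3]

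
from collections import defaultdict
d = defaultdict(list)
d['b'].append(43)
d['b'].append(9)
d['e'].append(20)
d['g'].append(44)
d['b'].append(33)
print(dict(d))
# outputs {'b': [43, 9, 33], 'e': [20], 'g': [44]}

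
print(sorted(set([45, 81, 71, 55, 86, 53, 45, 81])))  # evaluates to [45, 53, 55, 71, 81, 86]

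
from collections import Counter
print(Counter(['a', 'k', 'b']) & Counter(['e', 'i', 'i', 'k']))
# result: Counter({'k': 1})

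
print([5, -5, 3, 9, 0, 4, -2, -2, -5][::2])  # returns [5, 3, 0, -2, -5]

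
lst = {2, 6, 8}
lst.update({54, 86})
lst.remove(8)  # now {2, 6, 54, 86}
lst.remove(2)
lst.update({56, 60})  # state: {6, 54, 56, 60, 86}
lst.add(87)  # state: {6, 54, 56, 60, 86, 87}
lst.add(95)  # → {6, 54, 56, 60, 86, 87, 95}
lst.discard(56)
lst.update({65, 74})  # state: {6, 54, 60, 65, 74, 86, 87, 95}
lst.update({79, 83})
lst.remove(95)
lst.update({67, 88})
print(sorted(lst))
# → [6, 54, 60, 65, 67, 74, 79, 83, 86, 87, 88]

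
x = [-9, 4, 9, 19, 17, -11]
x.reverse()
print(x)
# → [-11, 17, 19, 9, 4, -9]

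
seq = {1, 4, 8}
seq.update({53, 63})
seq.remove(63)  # {1, 4, 8, 53}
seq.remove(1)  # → {4, 8, 53}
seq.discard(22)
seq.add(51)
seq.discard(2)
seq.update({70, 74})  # {4, 8, 51, 53, 70, 74}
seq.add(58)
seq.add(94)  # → {4, 8, 51, 53, 58, 70, 74, 94}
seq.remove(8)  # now {4, 51, 53, 58, 70, 74, 94}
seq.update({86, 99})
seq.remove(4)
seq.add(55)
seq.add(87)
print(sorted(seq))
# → [51, 53, 55, 58, 70, 74, 86, 87, 94, 99]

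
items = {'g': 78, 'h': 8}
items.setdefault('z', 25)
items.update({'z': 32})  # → {'g': 78, 'h': 8, 'z': 32}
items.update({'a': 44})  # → {'g': 78, 'h': 8, 'z': 32, 'a': 44}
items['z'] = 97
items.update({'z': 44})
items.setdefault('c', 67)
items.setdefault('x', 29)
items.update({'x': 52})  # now {'g': 78, 'h': 8, 'z': 44, 'a': 44, 'c': 67, 'x': 52}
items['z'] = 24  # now {'g': 78, 'h': 8, 'z': 24, 'a': 44, 'c': 67, 'x': 52}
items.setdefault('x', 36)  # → 52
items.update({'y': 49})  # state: {'g': 78, 'h': 8, 'z': 24, 'a': 44, 'c': 67, 'x': 52, 'y': 49}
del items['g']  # {'h': 8, 'z': 24, 'a': 44, 'c': 67, 'x': 52, 'y': 49}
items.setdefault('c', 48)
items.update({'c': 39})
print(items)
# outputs {'h': 8, 'z': 24, 'a': 44, 'c': 39, 'x': 52, 'y': 49}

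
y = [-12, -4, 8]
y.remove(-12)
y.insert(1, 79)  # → [-4, 79, 8]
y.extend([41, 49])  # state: [-4, 79, 8, 41, 49]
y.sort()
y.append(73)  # [-4, 8, 41, 49, 79, 73]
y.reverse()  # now [73, 79, 49, 41, 8, -4]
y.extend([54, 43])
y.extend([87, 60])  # [73, 79, 49, 41, 8, -4, 54, 43, 87, 60]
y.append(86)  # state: [73, 79, 49, 41, 8, -4, 54, 43, 87, 60, 86]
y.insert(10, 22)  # [73, 79, 49, 41, 8, -4, 54, 43, 87, 60, 22, 86]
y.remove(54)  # [73, 79, 49, 41, 8, -4, 43, 87, 60, 22, 86]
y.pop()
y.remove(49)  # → [73, 79, 41, 8, -4, 43, 87, 60, 22]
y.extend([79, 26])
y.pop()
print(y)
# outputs [73, 79, 41, 8, -4, 43, 87, 60, 22, 79]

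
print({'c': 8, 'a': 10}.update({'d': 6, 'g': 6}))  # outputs None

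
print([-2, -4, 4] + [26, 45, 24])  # [-2, -4, 4, 26, 45, 24]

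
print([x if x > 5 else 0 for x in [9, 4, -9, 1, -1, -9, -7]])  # [9, 0, 0, 0, 0, 0, 0]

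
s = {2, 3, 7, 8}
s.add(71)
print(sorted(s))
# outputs [2, 3, 7, 8, 71]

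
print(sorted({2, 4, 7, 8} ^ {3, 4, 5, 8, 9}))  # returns [2, 3, 5, 7, 9]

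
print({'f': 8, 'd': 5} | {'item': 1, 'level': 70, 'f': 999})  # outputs {'f': 999, 'd': 5, 'item': 1, 'level': 70}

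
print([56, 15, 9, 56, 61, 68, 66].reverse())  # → None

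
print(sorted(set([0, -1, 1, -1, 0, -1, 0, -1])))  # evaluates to [-1, 0, 1]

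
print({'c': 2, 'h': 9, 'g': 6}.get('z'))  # None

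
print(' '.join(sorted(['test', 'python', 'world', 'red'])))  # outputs python red test world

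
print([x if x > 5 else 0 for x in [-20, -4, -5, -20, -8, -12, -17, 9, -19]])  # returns [0, 0, 0, 0, 0, 0, 0, 9, 0]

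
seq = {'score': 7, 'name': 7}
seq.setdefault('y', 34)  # 34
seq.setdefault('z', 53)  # 53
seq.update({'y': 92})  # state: {'score': 7, 'name': 7, 'y': 92, 'z': 53}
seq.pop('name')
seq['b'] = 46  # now {'score': 7, 'y': 92, 'z': 53, 'b': 46}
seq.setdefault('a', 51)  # 51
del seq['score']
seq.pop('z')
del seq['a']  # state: {'y': 92, 'b': 46}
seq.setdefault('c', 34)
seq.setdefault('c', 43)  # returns 34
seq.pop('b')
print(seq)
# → {'y': 92, 'c': 34}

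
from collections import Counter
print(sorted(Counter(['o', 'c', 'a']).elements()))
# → ['a', 'c', 'o']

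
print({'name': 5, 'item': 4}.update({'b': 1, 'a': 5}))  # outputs None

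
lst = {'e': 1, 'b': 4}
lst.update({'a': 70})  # {'e': 1, 'b': 4, 'a': 70}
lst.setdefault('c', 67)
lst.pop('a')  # 70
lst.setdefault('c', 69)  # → 67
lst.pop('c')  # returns 67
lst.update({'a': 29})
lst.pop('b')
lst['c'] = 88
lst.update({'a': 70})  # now {'e': 1, 'a': 70, 'c': 88}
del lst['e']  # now {'a': 70, 'c': 88}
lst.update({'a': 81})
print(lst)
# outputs {'a': 81, 'c': 88}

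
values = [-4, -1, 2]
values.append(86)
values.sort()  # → [-4, -1, 2, 86]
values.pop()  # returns 86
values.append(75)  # [-4, -1, 2, 75]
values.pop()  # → 75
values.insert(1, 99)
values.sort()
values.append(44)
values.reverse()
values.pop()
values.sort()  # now [-1, 2, 44, 99]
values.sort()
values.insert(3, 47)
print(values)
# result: [-1, 2, 44, 47, 99]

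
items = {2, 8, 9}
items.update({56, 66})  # {2, 8, 9, 56, 66}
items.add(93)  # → {2, 8, 9, 56, 66, 93}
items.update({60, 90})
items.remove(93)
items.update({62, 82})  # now {2, 8, 9, 56, 60, 62, 66, 82, 90}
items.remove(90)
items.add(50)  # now {2, 8, 9, 50, 56, 60, 62, 66, 82}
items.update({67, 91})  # {2, 8, 9, 50, 56, 60, 62, 66, 67, 82, 91}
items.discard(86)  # {2, 8, 9, 50, 56, 60, 62, 66, 67, 82, 91}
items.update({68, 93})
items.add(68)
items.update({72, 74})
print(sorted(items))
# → [2, 8, 9, 50, 56, 60, 62, 66, 67, 68, 72, 74, 82, 91, 93]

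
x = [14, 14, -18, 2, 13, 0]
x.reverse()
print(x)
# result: [0, 13, 2, -18, 14, 14]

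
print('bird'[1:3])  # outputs ir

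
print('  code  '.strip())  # code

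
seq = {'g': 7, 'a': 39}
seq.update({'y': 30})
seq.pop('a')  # 39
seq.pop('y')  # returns 30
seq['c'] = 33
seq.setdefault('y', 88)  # 88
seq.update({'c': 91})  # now {'g': 7, 'c': 91, 'y': 88}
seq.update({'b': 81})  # {'g': 7, 'c': 91, 'y': 88, 'b': 81}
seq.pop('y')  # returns 88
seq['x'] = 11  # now {'g': 7, 'c': 91, 'b': 81, 'x': 11}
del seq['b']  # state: {'g': 7, 'c': 91, 'x': 11}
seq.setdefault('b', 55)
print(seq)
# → {'g': 7, 'c': 91, 'x': 11, 'b': 55}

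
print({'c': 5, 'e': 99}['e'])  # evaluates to 99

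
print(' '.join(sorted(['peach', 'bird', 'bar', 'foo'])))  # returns bar bird foo peach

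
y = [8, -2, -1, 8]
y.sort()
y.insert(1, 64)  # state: [-2, 64, -1, 8, 8]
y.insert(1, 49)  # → [-2, 49, 64, -1, 8, 8]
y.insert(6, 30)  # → [-2, 49, 64, -1, 8, 8, 30]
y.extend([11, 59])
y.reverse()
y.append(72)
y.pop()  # 72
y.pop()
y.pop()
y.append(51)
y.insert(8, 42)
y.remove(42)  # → [59, 11, 30, 8, 8, -1, 64, 51]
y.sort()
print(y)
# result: [-1, 8, 8, 11, 30, 51, 59, 64]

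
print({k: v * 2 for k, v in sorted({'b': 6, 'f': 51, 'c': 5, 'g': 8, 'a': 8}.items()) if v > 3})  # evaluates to {'a': 16, 'b': 12, 'c': 10, 'f': 102, 'g': 16}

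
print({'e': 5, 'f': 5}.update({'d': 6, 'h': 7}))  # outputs None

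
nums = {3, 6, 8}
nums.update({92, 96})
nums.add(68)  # {3, 6, 8, 68, 92, 96}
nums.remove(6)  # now {3, 8, 68, 92, 96}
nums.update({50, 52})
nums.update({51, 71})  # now {3, 8, 50, 51, 52, 68, 71, 92, 96}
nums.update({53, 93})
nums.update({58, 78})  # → {3, 8, 50, 51, 52, 53, 58, 68, 71, 78, 92, 93, 96}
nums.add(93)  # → {3, 8, 50, 51, 52, 53, 58, 68, 71, 78, 92, 93, 96}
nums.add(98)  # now {3, 8, 50, 51, 52, 53, 58, 68, 71, 78, 92, 93, 96, 98}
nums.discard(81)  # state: {3, 8, 50, 51, 52, 53, 58, 68, 71, 78, 92, 93, 96, 98}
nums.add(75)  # {3, 8, 50, 51, 52, 53, 58, 68, 71, 75, 78, 92, 93, 96, 98}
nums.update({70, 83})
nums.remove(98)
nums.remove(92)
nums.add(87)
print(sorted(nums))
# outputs [3, 8, 50, 51, 52, 53, 58, 68, 70, 71, 75, 78, 83, 87, 93, 96]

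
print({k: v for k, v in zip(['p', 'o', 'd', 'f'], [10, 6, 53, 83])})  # {'p': 10, 'o': 6, 'd': 53, 'f': 83}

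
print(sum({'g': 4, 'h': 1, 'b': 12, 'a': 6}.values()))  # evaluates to 23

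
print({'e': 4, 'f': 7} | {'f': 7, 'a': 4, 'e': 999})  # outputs {'e': 999, 'f': 7, 'a': 4}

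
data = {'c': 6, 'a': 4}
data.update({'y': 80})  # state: {'c': 6, 'a': 4, 'y': 80}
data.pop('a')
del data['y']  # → {'c': 6}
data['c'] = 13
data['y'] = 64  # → {'c': 13, 'y': 64}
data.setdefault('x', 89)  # 89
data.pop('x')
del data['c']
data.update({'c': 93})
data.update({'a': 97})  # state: {'y': 64, 'c': 93, 'a': 97}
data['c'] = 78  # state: {'y': 64, 'c': 78, 'a': 97}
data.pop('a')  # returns 97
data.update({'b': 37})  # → {'y': 64, 'c': 78, 'b': 37}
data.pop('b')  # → 37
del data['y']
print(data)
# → {'c': 78}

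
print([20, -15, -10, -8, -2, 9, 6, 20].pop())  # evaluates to 20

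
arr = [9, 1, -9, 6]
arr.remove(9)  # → [1, -9, 6]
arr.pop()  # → 6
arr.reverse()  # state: [-9, 1]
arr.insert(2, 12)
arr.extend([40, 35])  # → [-9, 1, 12, 40, 35]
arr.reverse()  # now [35, 40, 12, 1, -9]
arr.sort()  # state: [-9, 1, 12, 35, 40]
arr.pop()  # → 40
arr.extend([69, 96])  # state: [-9, 1, 12, 35, 69, 96]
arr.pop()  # 96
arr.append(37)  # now [-9, 1, 12, 35, 69, 37]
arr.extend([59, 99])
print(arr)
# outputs [-9, 1, 12, 35, 69, 37, 59, 99]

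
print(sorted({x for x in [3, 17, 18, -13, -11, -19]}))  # [-19, -13, -11, 3, 17, 18]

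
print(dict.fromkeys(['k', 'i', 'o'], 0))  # {'k': 0, 'i': 0, 'o': 0}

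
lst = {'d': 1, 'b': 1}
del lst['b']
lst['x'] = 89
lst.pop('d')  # 1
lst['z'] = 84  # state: {'x': 89, 'z': 84}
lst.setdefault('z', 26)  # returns 84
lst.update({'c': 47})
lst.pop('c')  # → 47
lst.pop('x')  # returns 89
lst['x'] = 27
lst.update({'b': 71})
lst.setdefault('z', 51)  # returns 84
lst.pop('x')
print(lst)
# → {'z': 84, 'b': 71}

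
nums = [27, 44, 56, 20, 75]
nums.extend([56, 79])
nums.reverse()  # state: [79, 56, 75, 20, 56, 44, 27]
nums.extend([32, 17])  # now [79, 56, 75, 20, 56, 44, 27, 32, 17]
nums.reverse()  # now [17, 32, 27, 44, 56, 20, 75, 56, 79]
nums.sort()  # [17, 20, 27, 32, 44, 56, 56, 75, 79]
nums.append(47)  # [17, 20, 27, 32, 44, 56, 56, 75, 79, 47]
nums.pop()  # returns 47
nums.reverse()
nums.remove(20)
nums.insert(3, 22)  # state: [79, 75, 56, 22, 56, 44, 32, 27, 17]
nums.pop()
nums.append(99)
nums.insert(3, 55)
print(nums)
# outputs [79, 75, 56, 55, 22, 56, 44, 32, 27, 99]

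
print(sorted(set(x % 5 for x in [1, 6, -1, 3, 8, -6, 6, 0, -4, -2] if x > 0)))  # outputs [1, 3]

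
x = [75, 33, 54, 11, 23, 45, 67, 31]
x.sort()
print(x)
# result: [11, 23, 31, 33, 45, 54, 67, 75]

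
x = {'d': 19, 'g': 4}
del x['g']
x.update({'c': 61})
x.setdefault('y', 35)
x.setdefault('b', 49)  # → 49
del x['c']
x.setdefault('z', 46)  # 46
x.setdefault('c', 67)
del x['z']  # {'d': 19, 'y': 35, 'b': 49, 'c': 67}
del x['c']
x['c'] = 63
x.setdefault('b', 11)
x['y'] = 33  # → {'d': 19, 'y': 33, 'b': 49, 'c': 63}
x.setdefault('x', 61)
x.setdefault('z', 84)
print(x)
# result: {'d': 19, 'y': 33, 'b': 49, 'c': 63, 'x': 61, 'z': 84}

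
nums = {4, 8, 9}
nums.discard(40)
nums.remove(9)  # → {4, 8}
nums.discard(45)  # {4, 8}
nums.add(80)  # {4, 8, 80}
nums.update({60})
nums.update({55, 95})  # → {4, 8, 55, 60, 80, 95}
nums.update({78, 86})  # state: {4, 8, 55, 60, 78, 80, 86, 95}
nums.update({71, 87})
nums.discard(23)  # {4, 8, 55, 60, 71, 78, 80, 86, 87, 95}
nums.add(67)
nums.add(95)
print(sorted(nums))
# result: [4, 8, 55, 60, 67, 71, 78, 80, 86, 87, 95]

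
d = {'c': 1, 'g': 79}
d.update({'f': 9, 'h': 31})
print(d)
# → {'c': 1, 'g': 79, 'f': 9, 'h': 31}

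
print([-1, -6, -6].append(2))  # None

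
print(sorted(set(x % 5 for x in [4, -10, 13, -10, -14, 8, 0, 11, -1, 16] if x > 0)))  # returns [1, 3, 4]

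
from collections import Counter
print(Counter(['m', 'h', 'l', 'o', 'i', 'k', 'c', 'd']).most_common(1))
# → [('m', 1)]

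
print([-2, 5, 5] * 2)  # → [-2, 5, 5, -2, 5, 5]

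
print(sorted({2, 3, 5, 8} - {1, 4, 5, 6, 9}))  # [2, 3, 8]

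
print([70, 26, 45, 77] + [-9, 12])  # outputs [70, 26, 45, 77, -9, 12]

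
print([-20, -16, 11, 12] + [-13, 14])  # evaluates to [-20, -16, 11, 12, -13, 14]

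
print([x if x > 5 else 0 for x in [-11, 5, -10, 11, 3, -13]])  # [0, 0, 0, 11, 0, 0]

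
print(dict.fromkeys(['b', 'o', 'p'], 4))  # {'b': 4, 'o': 4, 'p': 4}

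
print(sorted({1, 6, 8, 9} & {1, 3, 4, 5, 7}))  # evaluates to [1]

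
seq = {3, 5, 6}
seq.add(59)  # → {3, 5, 6, 59}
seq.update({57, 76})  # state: {3, 5, 6, 57, 59, 76}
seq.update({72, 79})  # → {3, 5, 6, 57, 59, 72, 76, 79}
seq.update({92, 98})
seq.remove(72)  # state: {3, 5, 6, 57, 59, 76, 79, 92, 98}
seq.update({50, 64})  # {3, 5, 6, 50, 57, 59, 64, 76, 79, 92, 98}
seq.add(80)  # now {3, 5, 6, 50, 57, 59, 64, 76, 79, 80, 92, 98}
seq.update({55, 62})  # {3, 5, 6, 50, 55, 57, 59, 62, 64, 76, 79, 80, 92, 98}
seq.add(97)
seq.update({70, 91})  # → {3, 5, 6, 50, 55, 57, 59, 62, 64, 70, 76, 79, 80, 91, 92, 97, 98}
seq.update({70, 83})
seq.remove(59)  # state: {3, 5, 6, 50, 55, 57, 62, 64, 70, 76, 79, 80, 83, 91, 92, 97, 98}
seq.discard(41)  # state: {3, 5, 6, 50, 55, 57, 62, 64, 70, 76, 79, 80, 83, 91, 92, 97, 98}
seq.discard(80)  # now {3, 5, 6, 50, 55, 57, 62, 64, 70, 76, 79, 83, 91, 92, 97, 98}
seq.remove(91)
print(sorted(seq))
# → [3, 5, 6, 50, 55, 57, 62, 64, 70, 76, 79, 83, 92, 97, 98]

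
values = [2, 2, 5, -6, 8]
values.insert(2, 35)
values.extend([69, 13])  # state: [2, 2, 35, 5, -6, 8, 69, 13]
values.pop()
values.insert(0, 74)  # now [74, 2, 2, 35, 5, -6, 8, 69]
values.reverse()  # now [69, 8, -6, 5, 35, 2, 2, 74]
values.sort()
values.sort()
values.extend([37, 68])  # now [-6, 2, 2, 5, 8, 35, 69, 74, 37, 68]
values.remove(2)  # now [-6, 2, 5, 8, 35, 69, 74, 37, 68]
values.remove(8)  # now [-6, 2, 5, 35, 69, 74, 37, 68]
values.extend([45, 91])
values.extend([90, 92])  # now [-6, 2, 5, 35, 69, 74, 37, 68, 45, 91, 90, 92]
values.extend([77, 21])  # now [-6, 2, 5, 35, 69, 74, 37, 68, 45, 91, 90, 92, 77, 21]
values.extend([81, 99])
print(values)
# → [-6, 2, 5, 35, 69, 74, 37, 68, 45, 91, 90, 92, 77, 21, 81, 99]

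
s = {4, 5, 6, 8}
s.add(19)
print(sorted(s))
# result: [4, 5, 6, 8, 19]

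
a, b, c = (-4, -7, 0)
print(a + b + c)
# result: -11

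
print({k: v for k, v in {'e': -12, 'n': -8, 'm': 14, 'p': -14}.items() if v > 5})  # {'m': 14}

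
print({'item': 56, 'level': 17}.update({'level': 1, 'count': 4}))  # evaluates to None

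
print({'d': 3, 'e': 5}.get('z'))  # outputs None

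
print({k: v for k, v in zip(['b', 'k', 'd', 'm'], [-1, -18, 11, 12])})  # {'b': -1, 'k': -18, 'd': 11, 'm': 12}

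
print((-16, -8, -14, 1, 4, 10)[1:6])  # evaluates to (-8, -14, 1, 4, 10)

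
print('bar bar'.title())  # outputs Bar Bar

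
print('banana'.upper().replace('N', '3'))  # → BA3A3A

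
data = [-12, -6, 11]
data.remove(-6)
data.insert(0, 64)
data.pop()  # 11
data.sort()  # [-12, 64]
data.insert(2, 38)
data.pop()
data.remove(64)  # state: [-12]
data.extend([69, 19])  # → [-12, 69, 19]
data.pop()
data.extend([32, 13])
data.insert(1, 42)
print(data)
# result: [-12, 42, 69, 32, 13]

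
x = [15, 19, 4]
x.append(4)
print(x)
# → [15, 19, 4, 4]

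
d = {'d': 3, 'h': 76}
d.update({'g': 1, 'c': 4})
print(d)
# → {'d': 3, 'h': 76, 'g': 1, 'c': 4}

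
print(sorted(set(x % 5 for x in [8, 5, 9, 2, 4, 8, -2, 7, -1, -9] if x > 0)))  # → [0, 2, 3, 4]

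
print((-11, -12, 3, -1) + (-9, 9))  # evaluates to (-11, -12, 3, -1, -9, 9)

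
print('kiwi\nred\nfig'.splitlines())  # ['kiwi', 'red', 'fig']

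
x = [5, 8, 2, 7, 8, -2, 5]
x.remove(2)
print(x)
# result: [5, 8, 7, 8, -2, 5]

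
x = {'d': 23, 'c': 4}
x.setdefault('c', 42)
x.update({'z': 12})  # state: {'d': 23, 'c': 4, 'z': 12}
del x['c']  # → {'d': 23, 'z': 12}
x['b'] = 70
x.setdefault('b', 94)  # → 70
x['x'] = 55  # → {'d': 23, 'z': 12, 'b': 70, 'x': 55}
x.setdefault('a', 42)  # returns 42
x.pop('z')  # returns 12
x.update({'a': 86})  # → {'d': 23, 'b': 70, 'x': 55, 'a': 86}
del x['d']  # {'b': 70, 'x': 55, 'a': 86}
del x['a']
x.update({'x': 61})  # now {'b': 70, 'x': 61}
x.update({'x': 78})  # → {'b': 70, 'x': 78}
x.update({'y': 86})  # {'b': 70, 'x': 78, 'y': 86}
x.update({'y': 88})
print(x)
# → {'b': 70, 'x': 78, 'y': 88}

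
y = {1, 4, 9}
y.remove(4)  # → {1, 9}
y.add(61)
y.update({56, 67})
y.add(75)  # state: {1, 9, 56, 61, 67, 75}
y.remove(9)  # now {1, 56, 61, 67, 75}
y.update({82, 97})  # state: {1, 56, 61, 67, 75, 82, 97}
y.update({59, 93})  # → {1, 56, 59, 61, 67, 75, 82, 93, 97}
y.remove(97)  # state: {1, 56, 59, 61, 67, 75, 82, 93}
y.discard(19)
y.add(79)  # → {1, 56, 59, 61, 67, 75, 79, 82, 93}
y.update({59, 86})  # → {1, 56, 59, 61, 67, 75, 79, 82, 86, 93}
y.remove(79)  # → {1, 56, 59, 61, 67, 75, 82, 86, 93}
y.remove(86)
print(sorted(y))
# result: [1, 56, 59, 61, 67, 75, 82, 93]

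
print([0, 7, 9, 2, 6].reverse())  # None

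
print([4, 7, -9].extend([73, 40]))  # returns None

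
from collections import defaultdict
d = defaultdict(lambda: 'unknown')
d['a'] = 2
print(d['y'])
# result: unknown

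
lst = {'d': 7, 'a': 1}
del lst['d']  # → {'a': 1}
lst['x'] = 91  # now {'a': 1, 'x': 91}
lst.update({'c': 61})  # {'a': 1, 'x': 91, 'c': 61}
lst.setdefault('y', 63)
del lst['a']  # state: {'x': 91, 'c': 61, 'y': 63}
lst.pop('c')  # 61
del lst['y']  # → {'x': 91}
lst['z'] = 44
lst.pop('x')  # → 91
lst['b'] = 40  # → {'z': 44, 'b': 40}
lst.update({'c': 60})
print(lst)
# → {'z': 44, 'b': 40, 'c': 60}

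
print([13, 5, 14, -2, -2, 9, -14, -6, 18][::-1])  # [18, -6, -14, 9, -2, -2, 14, 5, 13]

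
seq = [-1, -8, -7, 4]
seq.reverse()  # [4, -7, -8, -1]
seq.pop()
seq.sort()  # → [-8, -7, 4]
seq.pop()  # 4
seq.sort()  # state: [-8, -7]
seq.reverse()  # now [-7, -8]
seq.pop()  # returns -8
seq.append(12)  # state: [-7, 12]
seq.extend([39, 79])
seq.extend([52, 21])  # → [-7, 12, 39, 79, 52, 21]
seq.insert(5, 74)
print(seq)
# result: [-7, 12, 39, 79, 52, 74, 21]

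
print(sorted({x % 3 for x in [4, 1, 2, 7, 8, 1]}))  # [1, 2]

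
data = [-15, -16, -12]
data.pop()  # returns -12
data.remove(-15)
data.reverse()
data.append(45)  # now [-16, 45]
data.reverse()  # [45, -16]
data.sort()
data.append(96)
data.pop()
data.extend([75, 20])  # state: [-16, 45, 75, 20]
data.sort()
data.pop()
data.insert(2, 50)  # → [-16, 20, 50, 45]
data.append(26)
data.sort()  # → [-16, 20, 26, 45, 50]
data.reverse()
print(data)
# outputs [50, 45, 26, 20, -16]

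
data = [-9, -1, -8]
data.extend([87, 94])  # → [-9, -1, -8, 87, 94]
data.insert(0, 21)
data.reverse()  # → [94, 87, -8, -1, -9, 21]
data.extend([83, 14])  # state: [94, 87, -8, -1, -9, 21, 83, 14]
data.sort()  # [-9, -8, -1, 14, 21, 83, 87, 94]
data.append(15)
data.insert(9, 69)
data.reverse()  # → [69, 15, 94, 87, 83, 21, 14, -1, -8, -9]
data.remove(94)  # [69, 15, 87, 83, 21, 14, -1, -8, -9]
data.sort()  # [-9, -8, -1, 14, 15, 21, 69, 83, 87]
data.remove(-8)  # [-9, -1, 14, 15, 21, 69, 83, 87]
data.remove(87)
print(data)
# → [-9, -1, 14, 15, 21, 69, 83]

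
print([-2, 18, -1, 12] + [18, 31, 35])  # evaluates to [-2, 18, -1, 12, 18, 31, 35]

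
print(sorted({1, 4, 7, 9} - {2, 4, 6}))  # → [1, 7, 9]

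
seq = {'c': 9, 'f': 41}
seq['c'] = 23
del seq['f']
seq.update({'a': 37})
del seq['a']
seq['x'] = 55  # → {'c': 23, 'x': 55}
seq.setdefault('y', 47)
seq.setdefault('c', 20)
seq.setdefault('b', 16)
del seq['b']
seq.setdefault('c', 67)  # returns 23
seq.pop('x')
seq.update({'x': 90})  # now {'c': 23, 'y': 47, 'x': 90}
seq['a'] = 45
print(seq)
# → {'c': 23, 'y': 47, 'x': 90, 'a': 45}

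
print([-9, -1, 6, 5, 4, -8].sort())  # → None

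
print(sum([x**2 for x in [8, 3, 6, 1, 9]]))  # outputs 191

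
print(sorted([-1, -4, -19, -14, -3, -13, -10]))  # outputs [-19, -14, -13, -10, -4, -3, -1]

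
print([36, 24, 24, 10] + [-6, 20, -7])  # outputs [36, 24, 24, 10, -6, 20, -7]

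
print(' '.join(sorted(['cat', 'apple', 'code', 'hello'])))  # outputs apple cat code hello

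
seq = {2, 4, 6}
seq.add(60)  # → {2, 4, 6, 60}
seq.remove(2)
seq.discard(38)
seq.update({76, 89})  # {4, 6, 60, 76, 89}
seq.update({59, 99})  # {4, 6, 59, 60, 76, 89, 99}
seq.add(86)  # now {4, 6, 59, 60, 76, 86, 89, 99}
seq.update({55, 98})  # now {4, 6, 55, 59, 60, 76, 86, 89, 98, 99}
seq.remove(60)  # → {4, 6, 55, 59, 76, 86, 89, 98, 99}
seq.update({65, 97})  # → {4, 6, 55, 59, 65, 76, 86, 89, 97, 98, 99}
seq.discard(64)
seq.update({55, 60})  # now {4, 6, 55, 59, 60, 65, 76, 86, 89, 97, 98, 99}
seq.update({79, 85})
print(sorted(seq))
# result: [4, 6, 55, 59, 60, 65, 76, 79, 85, 86, 89, 97, 98, 99]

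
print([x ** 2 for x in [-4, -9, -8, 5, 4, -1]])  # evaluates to [16, 81, 64, 25, 16, 1]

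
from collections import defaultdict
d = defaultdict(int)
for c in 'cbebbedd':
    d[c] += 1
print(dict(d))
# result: {'c': 1, 'b': 3, 'e': 2, 'd': 2}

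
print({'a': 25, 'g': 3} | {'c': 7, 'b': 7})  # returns {'a': 25, 'g': 3, 'c': 7, 'b': 7}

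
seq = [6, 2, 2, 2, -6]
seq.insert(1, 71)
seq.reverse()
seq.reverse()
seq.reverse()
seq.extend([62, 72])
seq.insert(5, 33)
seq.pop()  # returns 72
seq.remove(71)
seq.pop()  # 62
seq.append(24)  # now [-6, 2, 2, 2, 33, 6, 24]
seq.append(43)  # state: [-6, 2, 2, 2, 33, 6, 24, 43]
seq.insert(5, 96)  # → [-6, 2, 2, 2, 33, 96, 6, 24, 43]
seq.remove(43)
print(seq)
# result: [-6, 2, 2, 2, 33, 96, 6, 24]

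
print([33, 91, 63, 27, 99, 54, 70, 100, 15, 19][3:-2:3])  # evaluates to [27, 70]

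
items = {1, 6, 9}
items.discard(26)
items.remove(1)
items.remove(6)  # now {9}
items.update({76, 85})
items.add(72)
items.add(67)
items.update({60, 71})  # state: {9, 60, 67, 71, 72, 76, 85}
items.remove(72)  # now {9, 60, 67, 71, 76, 85}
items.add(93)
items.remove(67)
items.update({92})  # {9, 60, 71, 76, 85, 92, 93}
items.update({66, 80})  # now {9, 60, 66, 71, 76, 80, 85, 92, 93}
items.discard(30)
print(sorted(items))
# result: [9, 60, 66, 71, 76, 80, 85, 92, 93]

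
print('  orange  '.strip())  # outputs orange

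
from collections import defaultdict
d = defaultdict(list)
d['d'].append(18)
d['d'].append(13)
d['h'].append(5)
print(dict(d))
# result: {'d': [18, 13], 'h': [5]}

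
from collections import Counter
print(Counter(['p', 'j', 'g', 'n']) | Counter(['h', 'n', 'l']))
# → Counter({'p': 1, 'j': 1, 'g': 1, 'n': 1, 'h': 1, 'l': 1})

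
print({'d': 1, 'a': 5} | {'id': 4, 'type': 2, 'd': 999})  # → {'d': 999, 'a': 5, 'id': 4, 'type': 2}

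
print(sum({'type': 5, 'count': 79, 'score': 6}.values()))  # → 90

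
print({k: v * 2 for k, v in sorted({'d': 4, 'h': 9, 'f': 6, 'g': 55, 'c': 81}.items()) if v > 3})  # {'c': 162, 'd': 8, 'f': 12, 'g': 110, 'h': 18}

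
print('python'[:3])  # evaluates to pyt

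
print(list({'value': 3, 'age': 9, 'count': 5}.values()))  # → [3, 9, 5]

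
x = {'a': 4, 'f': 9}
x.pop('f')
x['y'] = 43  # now {'a': 4, 'y': 43}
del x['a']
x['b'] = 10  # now {'y': 43, 'b': 10}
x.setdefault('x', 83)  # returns 83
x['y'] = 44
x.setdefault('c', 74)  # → 74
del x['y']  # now {'b': 10, 'x': 83, 'c': 74}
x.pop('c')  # 74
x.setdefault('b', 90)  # 10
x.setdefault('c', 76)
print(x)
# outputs {'b': 10, 'x': 83, 'c': 76}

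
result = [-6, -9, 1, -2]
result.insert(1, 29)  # [-6, 29, -9, 1, -2]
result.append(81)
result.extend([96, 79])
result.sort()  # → [-9, -6, -2, 1, 29, 79, 81, 96]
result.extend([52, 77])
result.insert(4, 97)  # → [-9, -6, -2, 1, 97, 29, 79, 81, 96, 52, 77]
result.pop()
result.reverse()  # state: [52, 96, 81, 79, 29, 97, 1, -2, -6, -9]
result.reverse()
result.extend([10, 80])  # [-9, -6, -2, 1, 97, 29, 79, 81, 96, 52, 10, 80]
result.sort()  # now [-9, -6, -2, 1, 10, 29, 52, 79, 80, 81, 96, 97]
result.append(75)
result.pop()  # 75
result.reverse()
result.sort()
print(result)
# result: [-9, -6, -2, 1, 10, 29, 52, 79, 80, 81, 96, 97]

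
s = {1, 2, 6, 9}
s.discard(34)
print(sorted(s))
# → [1, 2, 6, 9]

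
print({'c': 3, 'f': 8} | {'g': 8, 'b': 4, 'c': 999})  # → {'c': 999, 'f': 8, 'g': 8, 'b': 4}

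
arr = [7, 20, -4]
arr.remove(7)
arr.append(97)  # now [20, -4, 97]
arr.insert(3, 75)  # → [20, -4, 97, 75]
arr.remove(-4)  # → [20, 97, 75]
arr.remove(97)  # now [20, 75]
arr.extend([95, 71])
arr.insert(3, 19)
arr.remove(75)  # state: [20, 95, 19, 71]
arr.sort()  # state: [19, 20, 71, 95]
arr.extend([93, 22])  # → [19, 20, 71, 95, 93, 22]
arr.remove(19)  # [20, 71, 95, 93, 22]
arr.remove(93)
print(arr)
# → [20, 71, 95, 22]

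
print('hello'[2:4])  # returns ll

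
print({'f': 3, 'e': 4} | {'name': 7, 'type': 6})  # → {'f': 3, 'e': 4, 'name': 7, 'type': 6}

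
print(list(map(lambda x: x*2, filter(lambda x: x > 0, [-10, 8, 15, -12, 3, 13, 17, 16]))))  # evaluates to [16, 30, 6, 26, 34, 32]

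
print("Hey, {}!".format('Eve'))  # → Hey, Eve!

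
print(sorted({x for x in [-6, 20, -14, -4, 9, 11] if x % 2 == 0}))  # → [-14, -6, -4, 20]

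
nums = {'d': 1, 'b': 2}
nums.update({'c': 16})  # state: {'d': 1, 'b': 2, 'c': 16}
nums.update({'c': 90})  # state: {'d': 1, 'b': 2, 'c': 90}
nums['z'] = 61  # {'d': 1, 'b': 2, 'c': 90, 'z': 61}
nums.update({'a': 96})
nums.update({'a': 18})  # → {'d': 1, 'b': 2, 'c': 90, 'z': 61, 'a': 18}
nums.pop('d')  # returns 1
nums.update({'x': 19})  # {'b': 2, 'c': 90, 'z': 61, 'a': 18, 'x': 19}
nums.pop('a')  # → 18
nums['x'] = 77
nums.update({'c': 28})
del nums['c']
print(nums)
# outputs {'b': 2, 'z': 61, 'x': 77}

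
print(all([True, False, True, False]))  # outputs False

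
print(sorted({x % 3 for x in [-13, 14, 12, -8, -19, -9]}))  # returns [0, 1, 2]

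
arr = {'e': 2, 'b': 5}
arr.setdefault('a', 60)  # 60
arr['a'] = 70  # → {'e': 2, 'b': 5, 'a': 70}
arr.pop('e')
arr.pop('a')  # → 70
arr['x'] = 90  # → {'b': 5, 'x': 90}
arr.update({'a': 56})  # {'b': 5, 'x': 90, 'a': 56}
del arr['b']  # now {'x': 90, 'a': 56}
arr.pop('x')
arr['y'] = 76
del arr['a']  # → {'y': 76}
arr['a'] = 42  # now {'y': 76, 'a': 42}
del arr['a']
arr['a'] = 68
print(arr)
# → {'y': 76, 'a': 68}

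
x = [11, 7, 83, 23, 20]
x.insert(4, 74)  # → [11, 7, 83, 23, 74, 20]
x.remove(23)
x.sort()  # [7, 11, 20, 74, 83]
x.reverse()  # [83, 74, 20, 11, 7]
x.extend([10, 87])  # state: [83, 74, 20, 11, 7, 10, 87]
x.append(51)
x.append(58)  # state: [83, 74, 20, 11, 7, 10, 87, 51, 58]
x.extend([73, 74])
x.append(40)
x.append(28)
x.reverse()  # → [28, 40, 74, 73, 58, 51, 87, 10, 7, 11, 20, 74, 83]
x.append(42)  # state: [28, 40, 74, 73, 58, 51, 87, 10, 7, 11, 20, 74, 83, 42]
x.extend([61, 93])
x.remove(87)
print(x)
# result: [28, 40, 74, 73, 58, 51, 10, 7, 11, 20, 74, 83, 42, 61, 93]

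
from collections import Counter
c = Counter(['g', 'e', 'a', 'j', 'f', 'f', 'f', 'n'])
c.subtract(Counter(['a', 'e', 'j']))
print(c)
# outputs Counter({'f': 3, 'g': 1, 'n': 1, 'e': 0, 'a': 0, 'j': 0})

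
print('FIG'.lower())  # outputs fig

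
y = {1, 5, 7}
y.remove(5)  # {1, 7}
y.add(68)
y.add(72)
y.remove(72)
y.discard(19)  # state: {1, 7, 68}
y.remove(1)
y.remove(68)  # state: {7}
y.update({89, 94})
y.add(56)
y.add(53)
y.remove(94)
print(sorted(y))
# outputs [7, 53, 56, 89]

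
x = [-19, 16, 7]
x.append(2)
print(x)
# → [-19, 16, 7, 2]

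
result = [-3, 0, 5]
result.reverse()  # [5, 0, -3]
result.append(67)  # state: [5, 0, -3, 67]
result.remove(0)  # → [5, -3, 67]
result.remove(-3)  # [5, 67]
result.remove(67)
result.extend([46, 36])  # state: [5, 46, 36]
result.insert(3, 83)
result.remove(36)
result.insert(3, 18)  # [5, 46, 83, 18]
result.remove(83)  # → [5, 46, 18]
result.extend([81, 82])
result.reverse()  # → [82, 81, 18, 46, 5]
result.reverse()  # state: [5, 46, 18, 81, 82]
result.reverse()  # [82, 81, 18, 46, 5]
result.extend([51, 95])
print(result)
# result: [82, 81, 18, 46, 5, 51, 95]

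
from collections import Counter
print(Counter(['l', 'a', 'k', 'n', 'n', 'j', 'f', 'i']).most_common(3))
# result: [('n', 2), ('l', 1), ('a', 1)]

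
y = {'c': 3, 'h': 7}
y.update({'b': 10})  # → {'c': 3, 'h': 7, 'b': 10}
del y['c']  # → {'h': 7, 'b': 10}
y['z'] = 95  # {'h': 7, 'b': 10, 'z': 95}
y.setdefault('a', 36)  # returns 36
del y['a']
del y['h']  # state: {'b': 10, 'z': 95}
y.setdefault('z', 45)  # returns 95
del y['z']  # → {'b': 10}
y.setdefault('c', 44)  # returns 44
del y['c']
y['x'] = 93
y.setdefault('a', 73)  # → 73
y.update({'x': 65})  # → {'b': 10, 'x': 65, 'a': 73}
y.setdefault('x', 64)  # 65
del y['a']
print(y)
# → {'b': 10, 'x': 65}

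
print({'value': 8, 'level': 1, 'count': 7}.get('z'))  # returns None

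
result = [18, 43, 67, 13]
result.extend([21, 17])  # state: [18, 43, 67, 13, 21, 17]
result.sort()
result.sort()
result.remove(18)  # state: [13, 17, 21, 43, 67]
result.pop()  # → 67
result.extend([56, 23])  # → [13, 17, 21, 43, 56, 23]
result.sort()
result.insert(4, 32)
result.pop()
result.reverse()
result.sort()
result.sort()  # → [13, 17, 21, 23, 32, 43]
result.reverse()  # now [43, 32, 23, 21, 17, 13]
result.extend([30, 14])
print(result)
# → [43, 32, 23, 21, 17, 13, 30, 14]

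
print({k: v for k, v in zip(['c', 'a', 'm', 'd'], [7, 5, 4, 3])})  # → {'c': 7, 'a': 5, 'm': 4, 'd': 3}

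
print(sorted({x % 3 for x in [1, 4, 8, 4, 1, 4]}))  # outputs [1, 2]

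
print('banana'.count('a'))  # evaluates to 3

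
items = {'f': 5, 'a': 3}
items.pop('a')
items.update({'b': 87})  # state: {'f': 5, 'b': 87}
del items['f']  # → {'b': 87}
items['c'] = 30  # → {'b': 87, 'c': 30}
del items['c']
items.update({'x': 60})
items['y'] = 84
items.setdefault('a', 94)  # 94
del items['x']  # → {'b': 87, 'y': 84, 'a': 94}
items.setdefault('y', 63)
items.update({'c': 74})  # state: {'b': 87, 'y': 84, 'a': 94, 'c': 74}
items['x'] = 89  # {'b': 87, 'y': 84, 'a': 94, 'c': 74, 'x': 89}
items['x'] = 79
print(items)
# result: {'b': 87, 'y': 84, 'a': 94, 'c': 74, 'x': 79}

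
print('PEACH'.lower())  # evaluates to peach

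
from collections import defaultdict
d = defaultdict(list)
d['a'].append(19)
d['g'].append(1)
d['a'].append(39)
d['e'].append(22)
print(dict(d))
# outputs {'a': [19, 39], 'g': [1], 'e': [22]}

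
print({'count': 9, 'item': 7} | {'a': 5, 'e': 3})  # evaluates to {'count': 9, 'item': 7, 'a': 5, 'e': 3}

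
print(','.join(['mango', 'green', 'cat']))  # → mango,green,cat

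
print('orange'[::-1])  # egnaro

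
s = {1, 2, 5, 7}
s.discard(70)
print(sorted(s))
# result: [1, 2, 5, 7]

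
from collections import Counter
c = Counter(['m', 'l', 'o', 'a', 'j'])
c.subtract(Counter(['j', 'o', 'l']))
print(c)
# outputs Counter({'m': 1, 'a': 1, 'l': 0, 'o': 0, 'j': 0})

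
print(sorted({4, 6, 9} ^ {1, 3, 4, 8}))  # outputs [1, 3, 6, 8, 9]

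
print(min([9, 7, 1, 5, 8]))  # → 1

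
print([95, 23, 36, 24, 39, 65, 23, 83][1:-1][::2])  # [23, 24, 65]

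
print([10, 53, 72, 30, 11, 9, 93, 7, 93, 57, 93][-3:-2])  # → [93]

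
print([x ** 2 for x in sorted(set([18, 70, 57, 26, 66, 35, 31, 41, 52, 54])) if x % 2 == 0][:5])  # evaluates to [324, 676, 2704, 2916, 4356]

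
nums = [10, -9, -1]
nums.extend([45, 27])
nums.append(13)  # [10, -9, -1, 45, 27, 13]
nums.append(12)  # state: [10, -9, -1, 45, 27, 13, 12]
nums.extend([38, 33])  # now [10, -9, -1, 45, 27, 13, 12, 38, 33]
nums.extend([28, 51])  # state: [10, -9, -1, 45, 27, 13, 12, 38, 33, 28, 51]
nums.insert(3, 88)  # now [10, -9, -1, 88, 45, 27, 13, 12, 38, 33, 28, 51]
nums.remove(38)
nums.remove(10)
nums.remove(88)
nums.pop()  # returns 51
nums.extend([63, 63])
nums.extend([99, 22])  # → [-9, -1, 45, 27, 13, 12, 33, 28, 63, 63, 99, 22]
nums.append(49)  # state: [-9, -1, 45, 27, 13, 12, 33, 28, 63, 63, 99, 22, 49]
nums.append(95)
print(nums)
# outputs [-9, -1, 45, 27, 13, 12, 33, 28, 63, 63, 99, 22, 49, 95]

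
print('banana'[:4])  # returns bana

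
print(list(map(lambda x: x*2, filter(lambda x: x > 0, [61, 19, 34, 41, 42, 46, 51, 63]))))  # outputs [122, 38, 68, 82, 84, 92, 102, 126]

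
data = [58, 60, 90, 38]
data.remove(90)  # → [58, 60, 38]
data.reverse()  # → [38, 60, 58]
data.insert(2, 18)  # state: [38, 60, 18, 58]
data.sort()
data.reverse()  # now [60, 58, 38, 18]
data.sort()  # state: [18, 38, 58, 60]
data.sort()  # [18, 38, 58, 60]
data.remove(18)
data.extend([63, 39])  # [38, 58, 60, 63, 39]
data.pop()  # 39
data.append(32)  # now [38, 58, 60, 63, 32]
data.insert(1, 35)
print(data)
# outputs [38, 35, 58, 60, 63, 32]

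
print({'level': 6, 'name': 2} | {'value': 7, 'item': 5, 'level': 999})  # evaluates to {'level': 999, 'name': 2, 'value': 7, 'item': 5}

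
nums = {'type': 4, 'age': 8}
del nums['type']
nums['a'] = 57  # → {'age': 8, 'a': 57}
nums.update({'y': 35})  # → {'age': 8, 'a': 57, 'y': 35}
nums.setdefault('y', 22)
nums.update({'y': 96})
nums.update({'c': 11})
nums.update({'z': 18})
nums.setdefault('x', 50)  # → 50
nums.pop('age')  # 8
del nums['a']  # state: {'y': 96, 'c': 11, 'z': 18, 'x': 50}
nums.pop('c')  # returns 11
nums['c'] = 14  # {'y': 96, 'z': 18, 'x': 50, 'c': 14}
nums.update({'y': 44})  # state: {'y': 44, 'z': 18, 'x': 50, 'c': 14}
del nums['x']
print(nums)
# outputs {'y': 44, 'z': 18, 'c': 14}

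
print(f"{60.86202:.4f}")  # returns 60.8620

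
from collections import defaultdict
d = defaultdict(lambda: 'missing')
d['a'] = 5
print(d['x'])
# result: missing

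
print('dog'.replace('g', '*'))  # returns do*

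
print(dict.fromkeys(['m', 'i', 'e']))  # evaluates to {'m': None, 'i': None, 'e': None}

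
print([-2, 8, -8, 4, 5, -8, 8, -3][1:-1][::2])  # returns [8, 4, -8]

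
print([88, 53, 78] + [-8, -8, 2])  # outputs [88, 53, 78, -8, -8, 2]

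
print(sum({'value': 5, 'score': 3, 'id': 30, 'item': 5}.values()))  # 43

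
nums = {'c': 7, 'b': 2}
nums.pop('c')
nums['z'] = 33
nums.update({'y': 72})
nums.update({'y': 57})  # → {'b': 2, 'z': 33, 'y': 57}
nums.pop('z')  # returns 33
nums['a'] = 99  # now {'b': 2, 'y': 57, 'a': 99}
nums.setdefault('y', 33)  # 57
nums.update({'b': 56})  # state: {'b': 56, 'y': 57, 'a': 99}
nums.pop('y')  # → 57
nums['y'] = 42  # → {'b': 56, 'a': 99, 'y': 42}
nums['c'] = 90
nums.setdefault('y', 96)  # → 42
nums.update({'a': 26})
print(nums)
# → {'b': 56, 'a': 26, 'y': 42, 'c': 90}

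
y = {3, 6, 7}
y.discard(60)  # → {3, 6, 7}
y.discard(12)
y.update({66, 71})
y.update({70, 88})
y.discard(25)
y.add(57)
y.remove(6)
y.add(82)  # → {3, 7, 57, 66, 70, 71, 82, 88}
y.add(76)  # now {3, 7, 57, 66, 70, 71, 76, 82, 88}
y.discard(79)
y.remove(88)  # {3, 7, 57, 66, 70, 71, 76, 82}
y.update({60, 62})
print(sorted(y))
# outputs [3, 7, 57, 60, 62, 66, 70, 71, 76, 82]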